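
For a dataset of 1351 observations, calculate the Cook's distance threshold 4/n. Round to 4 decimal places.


Using the rule of thumb:
Threshold = 4 / 1351 = 0.0030.

0.0030


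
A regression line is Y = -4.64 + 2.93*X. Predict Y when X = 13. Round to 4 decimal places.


Predicted value:
Y = -4.64 + (2.93)(13) = -4.64 + 38.0900 = 33.4500.

33.4500


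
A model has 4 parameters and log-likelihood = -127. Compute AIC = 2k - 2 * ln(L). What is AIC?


AIC = 2*4 - 2*(-127).
= 8 + 254 = 262.

262


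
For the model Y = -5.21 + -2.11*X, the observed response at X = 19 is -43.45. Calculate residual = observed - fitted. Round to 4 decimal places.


Fitted value at X = 19 is yhat = -5.21 + -2.11*19 = -45.3000.
Residual = -43.45 - -45.3000 = 1.8500.

1.8500


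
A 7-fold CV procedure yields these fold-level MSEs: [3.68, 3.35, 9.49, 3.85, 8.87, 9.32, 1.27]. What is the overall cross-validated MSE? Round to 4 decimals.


Total MSE across folds = 39.8300.
CV-MSE = 39.8300/7 = 5.6900.

5.6900


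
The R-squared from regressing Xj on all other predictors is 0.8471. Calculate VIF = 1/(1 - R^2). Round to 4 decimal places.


Using VIF = 1/(1 - R^2_j):
1 - 0.8471 = 0.1529.
VIF = 6.5402.

6.5402


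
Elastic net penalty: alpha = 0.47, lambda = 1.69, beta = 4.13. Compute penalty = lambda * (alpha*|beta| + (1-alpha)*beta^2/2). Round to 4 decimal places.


alpha * |beta| = 0.47 * 4.13 = 1.9411.
(1-alpha) * beta^2/2 = 0.53 * 17.0569/2 = 4.5201.
Total = 1.69 * (1.9411 + 4.5201) = 10.9194.

10.9194


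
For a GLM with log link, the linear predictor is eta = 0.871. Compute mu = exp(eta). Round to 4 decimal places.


Apply the inverse link:
mu = e^0.871 = 2.3893.

2.3893


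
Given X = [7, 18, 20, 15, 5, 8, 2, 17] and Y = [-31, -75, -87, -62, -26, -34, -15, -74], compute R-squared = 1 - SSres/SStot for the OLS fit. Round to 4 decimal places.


The fitted line is Y = -4.7500 + -3.9783*X.
SSres = 33.8478, SStot = 5130.0000.
R^2 = 1 - SSres/SStot = 0.9934.

0.9934


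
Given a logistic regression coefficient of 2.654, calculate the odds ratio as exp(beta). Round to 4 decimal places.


Odds ratio = exp(beta) = exp(2.654).
= 14.2108.

14.2108


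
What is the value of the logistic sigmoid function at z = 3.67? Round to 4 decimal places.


Compute exp(-3.6700) = 0.0255.
Sigmoid = 1 / (1 + 0.0255) = 1 / 1.0255 = 0.9752.

0.9752


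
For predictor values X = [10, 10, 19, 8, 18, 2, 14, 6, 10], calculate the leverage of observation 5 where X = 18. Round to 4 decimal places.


Mean of X: xbar = 10.7778.
SXX = 239.5556.
For X = 18: h = 1/9 + (18 - 10.7778)^2/239.5556 = 0.3288.

0.3288


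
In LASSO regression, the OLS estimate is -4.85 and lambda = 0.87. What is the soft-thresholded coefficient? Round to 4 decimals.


Check: |-4.85| = 4.85 vs lambda = 0.87.
Since |beta| > lambda, coefficient = sign(beta)*(|beta| - lambda) = -3.9800.
Soft-thresholded coefficient = -3.9800.

-3.9800


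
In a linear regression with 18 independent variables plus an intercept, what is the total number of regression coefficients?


Total coefficients = number of predictors + 1 (for the intercept).
= 18 + 1 = 19.

19


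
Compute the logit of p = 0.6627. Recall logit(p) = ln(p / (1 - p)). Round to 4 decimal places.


The odds are p/(1-p) = 0.6627 / 0.3373 = 1.9647.
logit(p) = ln(1.9647) = 0.6753.

0.6753


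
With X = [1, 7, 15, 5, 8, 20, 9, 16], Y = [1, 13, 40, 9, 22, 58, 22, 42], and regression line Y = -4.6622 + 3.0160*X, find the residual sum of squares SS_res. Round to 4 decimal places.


Predicted values from Y = -4.6622 + 3.0160*X.
Residuals: [2.6462, -3.4498, -0.5778, -1.4178, 2.5342, 2.3422, -0.4818, -1.5938].
SSres = 35.9279.

35.9279


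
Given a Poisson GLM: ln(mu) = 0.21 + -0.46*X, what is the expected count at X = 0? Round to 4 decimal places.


Compute eta = 0.21 + -0.46 * 0 = 0.2100.
Apply inverse link: mu = e^0.2100 = 1.2337.

1.2337


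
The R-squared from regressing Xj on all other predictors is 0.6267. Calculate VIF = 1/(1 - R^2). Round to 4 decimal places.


VIF = 1 / (1 - 0.6267).
= 1 / 0.3733 = 2.6788.

2.6788


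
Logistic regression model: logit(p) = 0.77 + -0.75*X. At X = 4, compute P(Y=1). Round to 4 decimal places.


z = 0.77 + -0.75 * 4 = -2.2300.
Sigmoid: P = 1 / (1 + exp(2.2300)) = 0.0971.

0.0971


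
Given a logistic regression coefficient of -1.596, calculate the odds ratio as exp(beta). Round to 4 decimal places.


Odds ratio = exp(beta) = exp(-1.596).
= 0.2027.

0.2027


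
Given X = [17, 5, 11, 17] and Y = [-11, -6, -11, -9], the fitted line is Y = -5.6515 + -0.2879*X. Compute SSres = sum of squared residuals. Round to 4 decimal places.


For each point, residual = actual - predicted.
Residuals: [-0.4542, 1.0910, -2.1816, 1.5458].
Sum of squared residuals = 8.5455.

8.5455


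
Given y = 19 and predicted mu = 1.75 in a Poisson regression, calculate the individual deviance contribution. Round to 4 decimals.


First: ln(19/1.75) = 2.384823.
Then: 19 * 2.384823 = 45.311637.
y - mu = 19 - 1.75 = 17.25.
D = 2(45.311637 - 17.25) = 56.123274, which rounds to 56.1233.

56.1233


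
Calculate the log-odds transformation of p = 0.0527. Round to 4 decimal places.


Compute the odds: 0.0527/0.9473 = 0.0556.
Take the natural log: ln(0.0556) = -2.8890.

-2.8890


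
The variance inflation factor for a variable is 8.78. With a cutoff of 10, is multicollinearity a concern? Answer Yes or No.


The threshold is 10.
VIF = 8.78 is < 10.
Multicollinearity indication: No.

No


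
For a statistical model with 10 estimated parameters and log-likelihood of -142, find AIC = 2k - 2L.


Compute:
2k = 2*10 = 20.
-2*loglik = -2*(-142) = 284.
AIC = 20 + 284 = 304.

304


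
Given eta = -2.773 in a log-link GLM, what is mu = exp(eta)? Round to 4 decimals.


Apply the inverse link:
mu = e^-2.773 = 0.0625.

0.0625


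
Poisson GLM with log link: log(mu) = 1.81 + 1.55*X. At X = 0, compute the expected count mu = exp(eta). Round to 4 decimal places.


Compute eta = 1.81 + 1.55 * 0 = 1.8100.
Apply inverse link: mu = e^1.8100 = 6.1104.

6.1104


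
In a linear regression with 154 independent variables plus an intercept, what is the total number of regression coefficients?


Each predictor gets one coefficient, plus one intercept.
Total parameters = 154 + 1 = 155.

155


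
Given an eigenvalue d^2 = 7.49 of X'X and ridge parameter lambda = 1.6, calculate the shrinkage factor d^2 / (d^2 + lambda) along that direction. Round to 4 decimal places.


Compute the denominator: 7.49 + 1.6 = 9.0900.
Shrinkage factor = 7.49 / 9.0900 = 0.8240.

0.8240


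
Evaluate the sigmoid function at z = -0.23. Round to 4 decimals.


Compute exp(0.2300) = 1.2586.
Sigmoid = 1 / (1 + 1.2586) = 1 / 2.2586 = 0.4428.

0.4428


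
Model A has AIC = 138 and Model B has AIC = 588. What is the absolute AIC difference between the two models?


Absolute difference = |138 - 588| = 450.
The model with lower AIC (A) is preferred.

450


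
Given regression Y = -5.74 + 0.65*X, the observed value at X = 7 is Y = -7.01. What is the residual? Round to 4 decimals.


Compute yhat = -5.74 + (0.65)(7) = -1.1900.
Residual = actual - predicted = -7.01 - -1.1900 = -5.8200.

-5.8200


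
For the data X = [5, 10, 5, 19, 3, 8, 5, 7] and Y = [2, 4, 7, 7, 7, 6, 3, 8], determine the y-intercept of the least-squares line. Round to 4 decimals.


First find the slope: b1 = 0.0958.
Means: xbar = 7.7500, ybar = 5.5000.
b0 = ybar - b1 * xbar = 5.5000 - 0.0958 * 7.7500 = 4.7577.

4.7577


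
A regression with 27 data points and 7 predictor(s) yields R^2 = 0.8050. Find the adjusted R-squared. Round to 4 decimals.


Adjusted R^2 = 1 - (1 - R^2) * (n-1)/(n-p-1).
(1 - R^2) = 0.1950.
(n-1)/(n-p-1) = 26/19.
(1 - R^2) * (n-1) = 0.1950 * 26 = 5.0700.
Divide by (n-p-1): 5.0700 / 19 = 0.2668.
Adj R^2 = 1 - 0.2668 = 0.7332.

0.7332


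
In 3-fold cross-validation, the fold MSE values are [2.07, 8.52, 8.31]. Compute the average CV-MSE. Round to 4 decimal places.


Add all fold MSEs: 18.9000.
Divide by k = 3: 18.9000/3 = 6.3000.

6.3000


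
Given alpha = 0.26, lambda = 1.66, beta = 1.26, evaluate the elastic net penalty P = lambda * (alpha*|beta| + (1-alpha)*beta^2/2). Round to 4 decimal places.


L1 component = 0.26 * |1.26| = 0.3276.
L2 component = 0.74 * 1.26^2 / 2 = 0.5874.
Penalty = 1.66 * (0.3276 + 0.5874) = 1.66 * 0.9150 = 1.5189.

1.5189


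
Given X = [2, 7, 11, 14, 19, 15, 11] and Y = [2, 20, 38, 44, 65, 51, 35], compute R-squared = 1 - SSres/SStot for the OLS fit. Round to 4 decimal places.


Fit the OLS line: b0 = -5.2712, b1 = 3.6949.
SSres = 14.1695.
SStot = 2545.7143.
R^2 = 1 - 14.1695/2545.7143 = 0.9944.

0.9944


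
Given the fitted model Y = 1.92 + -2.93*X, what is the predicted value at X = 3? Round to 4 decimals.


Predicted value:
Y = 1.92 + (-2.93)(3) = 1.92 + -8.7900 = -6.8700.

-6.8700


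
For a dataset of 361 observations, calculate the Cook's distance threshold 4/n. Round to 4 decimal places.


Cook's distance cutoff = 4/n = 4/361.
= 0.0111.

0.0111


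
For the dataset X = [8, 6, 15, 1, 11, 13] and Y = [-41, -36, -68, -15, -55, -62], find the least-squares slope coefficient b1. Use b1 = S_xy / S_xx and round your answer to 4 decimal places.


First compute the means: xbar = 9.0000, ybar = -46.1667.
Then S_xx = sum((xi - xbar)^2) = 130.0000.
S_xy = sum((xi - xbar)(yi - ybar)) = -497.0000.
b1 = S_xy / S_xx = -497.0000 / 130.0000 = -3.8231.

-3.8231


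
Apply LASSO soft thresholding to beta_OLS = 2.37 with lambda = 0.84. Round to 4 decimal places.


Absolute value: |2.37| = 2.37.
Compare to lambda = 0.84.
Since |beta| > lambda, coefficient = sign(beta)*(|beta| - lambda) = 1.5300.

1.5300


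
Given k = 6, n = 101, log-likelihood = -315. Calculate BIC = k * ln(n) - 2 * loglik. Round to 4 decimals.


ln(101) = 4.615121.
k * ln(n) = 6 * 4.615121 = 27.690726.
-2L = 630.
BIC = 27.690726 + 630 = 657.690726, which rounds to 657.6907.

657.6907


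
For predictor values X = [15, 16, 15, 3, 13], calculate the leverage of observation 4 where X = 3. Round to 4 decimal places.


n = 5, xbar = 12.4000.
SXX = sum((xi - xbar)^2) = 115.2000.
h = 1/5 + (3 - 12.4000)^2 / 115.2000 = 0.9670.

0.9670


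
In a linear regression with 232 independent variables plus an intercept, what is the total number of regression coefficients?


Each predictor gets one coefficient, plus one intercept.
Total parameters = 232 + 1 = 233.

233


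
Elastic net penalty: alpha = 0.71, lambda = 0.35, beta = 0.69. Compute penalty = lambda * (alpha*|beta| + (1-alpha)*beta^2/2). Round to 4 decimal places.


alpha * |beta| = 0.71 * 0.69 = 0.4899.
(1-alpha) * beta^2/2 = 0.29 * 0.4761/2 = 0.0690.
Total = 0.35 * (0.4899 + 0.0690) = 0.1956.

0.1956


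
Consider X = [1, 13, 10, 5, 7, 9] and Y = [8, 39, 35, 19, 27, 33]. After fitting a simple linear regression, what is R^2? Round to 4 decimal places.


After computing the OLS fit (b0=6.3905, b1=2.7257):
SSres = 18.7505, SStot = 668.8333.
R^2 = 1 - 18.7505/668.8333 = 0.9720.

0.9720


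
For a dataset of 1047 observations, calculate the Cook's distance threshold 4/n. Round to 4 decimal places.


Cook's distance cutoff = 4/n = 4/1047.
= 0.0038.

0.0038


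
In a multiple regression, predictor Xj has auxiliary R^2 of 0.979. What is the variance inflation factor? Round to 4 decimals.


Using VIF = 1/(1 - R^2_j):
1 - 0.979 = 0.021.
VIF = 47.6190.

47.6190


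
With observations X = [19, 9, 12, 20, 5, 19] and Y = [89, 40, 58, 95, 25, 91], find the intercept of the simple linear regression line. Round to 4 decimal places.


The slope is b1 = 4.7398.
Sample means are xbar = 14.0000 and ybar = 66.3333.
Intercept: b0 = 66.3333 - (4.7398)(14.0000) = -0.0238.

-0.0238


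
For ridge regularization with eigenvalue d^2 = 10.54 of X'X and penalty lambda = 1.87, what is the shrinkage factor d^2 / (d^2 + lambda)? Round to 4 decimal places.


Denominator = d^2 + lambda = 10.54 + 1.87 = 12.4100.
Shrinkage = 10.54 / 12.4100 = 0.8493.

0.8493


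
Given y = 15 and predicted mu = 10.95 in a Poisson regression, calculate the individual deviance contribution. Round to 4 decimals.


First: ln(15/10.95) = 0.314711.
Then: 15 * 0.314711 = 4.720665.
y - mu = 15 - 10.95 = 4.05.
D = 2(4.720665 - 4.05) = 1.341330, which rounds to 1.3413.

1.3413


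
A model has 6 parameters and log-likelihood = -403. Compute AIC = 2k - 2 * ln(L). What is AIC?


Compute:
2k = 2*6 = 12.
-2*loglik = -2*(-403) = 806.
AIC = 12 + 806 = 818.

818


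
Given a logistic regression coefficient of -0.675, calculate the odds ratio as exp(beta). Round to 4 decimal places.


Odds ratio = exp(beta) = exp(-0.675).
= 0.5092.

0.5092


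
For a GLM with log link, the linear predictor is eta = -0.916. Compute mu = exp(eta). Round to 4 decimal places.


The inverse log link gives:
mu = exp(-0.916) = 0.4001.

0.4001


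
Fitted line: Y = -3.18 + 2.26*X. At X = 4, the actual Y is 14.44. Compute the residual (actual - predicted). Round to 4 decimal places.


Compute yhat = -3.18 + (2.26)(4) = 5.8600.
Residual = actual - predicted = 14.44 - 5.8600 = 8.5800.

8.5800


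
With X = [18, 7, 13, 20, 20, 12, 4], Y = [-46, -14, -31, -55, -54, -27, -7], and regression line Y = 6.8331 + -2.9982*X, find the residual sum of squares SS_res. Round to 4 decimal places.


Predicted values from Y = 6.8331 + -2.9982*X.
Residuals: [1.1345, 0.1543, 1.1435, -1.8691, -0.8691, 2.1453, -1.8403].
SSres = 14.8564.

14.8564


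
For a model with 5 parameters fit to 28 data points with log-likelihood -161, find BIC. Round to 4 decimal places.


ln(28) = 3.332205.
k * ln(n) = 5 * 3.332205 = 16.661025.
-2L = 322.
BIC = 16.661025 + 322 = 338.661025, which rounds to 338.6610.

338.6610


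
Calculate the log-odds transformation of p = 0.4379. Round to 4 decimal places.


The odds are p/(1-p) = 0.4379 / 0.5621 = 0.7790.
logit(p) = ln(0.7790) = -0.2497.

-0.2497


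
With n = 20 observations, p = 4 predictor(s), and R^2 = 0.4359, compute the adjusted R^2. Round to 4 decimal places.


Plug in: Adj R^2 = 1 - (1 - 0.4359) * 19/15.
= 1 - 0.5641 * 19/15
= 1 - 10.7179 / 15
= 1 - 0.7145 = 0.2855.

0.2855


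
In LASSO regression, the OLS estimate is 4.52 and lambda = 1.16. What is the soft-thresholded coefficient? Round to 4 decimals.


Absolute value: |4.52| = 4.52.
Compare to lambda = 1.16.
Since |beta| > lambda, coefficient = sign(beta)*(|beta| - lambda) = 3.3600.

3.3600


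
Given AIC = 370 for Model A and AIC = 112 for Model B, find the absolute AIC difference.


Absolute difference = |370 - 112| = 258.
The model with lower AIC (B) is preferred.

258


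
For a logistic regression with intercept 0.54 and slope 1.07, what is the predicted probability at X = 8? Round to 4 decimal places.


Compute z = 0.54 + (1.07)(8) = 9.1000.
exp(-z) = 0.0001.
P = 1/(1 + 0.0001) = 0.9999.

0.9999


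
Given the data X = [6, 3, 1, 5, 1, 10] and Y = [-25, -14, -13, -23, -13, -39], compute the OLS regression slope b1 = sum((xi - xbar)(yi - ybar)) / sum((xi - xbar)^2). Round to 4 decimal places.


First compute the means: xbar = 4.3333, ybar = -21.1667.
Then S_xx = sum((xi - xbar)^2) = 59.3333.
S_xy = sum((xi - xbar)(yi - ybar)) = -172.6667.
b1 = S_xy / S_xx = -172.6667 / 59.3333 = -2.9101.

-2.9101


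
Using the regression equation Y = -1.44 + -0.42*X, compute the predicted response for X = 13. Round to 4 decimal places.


Substitute X = 13 into the equation:
Y = -1.44 + -0.42 * 13 = -1.44 + -5.4600 = -6.9000.

-6.9000


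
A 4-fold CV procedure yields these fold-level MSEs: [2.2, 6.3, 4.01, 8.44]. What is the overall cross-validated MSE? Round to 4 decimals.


Add all fold MSEs: 20.9500.
Divide by k = 4: 20.9500/4 = 5.2375.

5.2375


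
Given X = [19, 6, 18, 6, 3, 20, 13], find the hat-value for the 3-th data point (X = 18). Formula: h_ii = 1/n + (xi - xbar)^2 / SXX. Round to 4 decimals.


Compute xbar = 12.1429 with n = 7 observations.
SXX = 302.8571.
Leverage = 1/7 + (18 - 12.1429)^2/302.8571 = 0.2561.

0.2561


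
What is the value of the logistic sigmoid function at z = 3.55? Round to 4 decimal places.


Compute exp(-3.5500) = 0.0287.
Sigmoid = 1 / (1 + 0.0287) = 1 / 1.0287 = 0.9721.

0.9721


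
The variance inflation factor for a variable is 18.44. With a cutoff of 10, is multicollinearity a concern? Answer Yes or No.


Check: VIF = 18.44 vs threshold = 10.
Since 18.44 >= 10, the answer is Yes.

Yes


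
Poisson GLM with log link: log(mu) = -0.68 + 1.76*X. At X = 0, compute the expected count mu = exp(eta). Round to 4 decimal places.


Compute eta = -0.68 + 1.76 * 0 = -0.6800.
Apply inverse link: mu = e^-0.6800 = 0.5066.

0.5066


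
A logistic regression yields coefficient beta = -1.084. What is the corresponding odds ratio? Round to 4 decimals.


exp(-1.084) = 0.3382.
So the odds ratio is 0.3382.

0.3382


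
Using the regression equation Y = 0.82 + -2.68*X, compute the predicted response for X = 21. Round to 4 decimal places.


Predicted value:
Y = 0.82 + (-2.68)(21) = 0.82 + -56.2800 = -55.4600.

-55.4600


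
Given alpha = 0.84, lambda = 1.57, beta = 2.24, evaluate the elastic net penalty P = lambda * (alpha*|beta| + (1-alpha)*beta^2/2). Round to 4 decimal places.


Compute:
L1 = 0.84 * 2.24 = 1.8816.
L2 = 0.16 * 2.24^2 / 2 = 0.4014.
Penalty = 1.57 * (1.8816 + 0.4014) = 3.5843.

3.5843


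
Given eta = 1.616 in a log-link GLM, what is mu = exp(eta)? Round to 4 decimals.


Apply the inverse link:
mu = e^1.616 = 5.0329.

5.0329


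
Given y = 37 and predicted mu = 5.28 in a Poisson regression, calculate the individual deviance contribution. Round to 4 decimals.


y/mu = 37/5.28 = 7.007576 (approx.), and ln(37/5.28) = 1.946992.
y * ln(y/mu) = 37 * 1.946992 = 72.038704.
y - mu = 31.72.
D = 2 * (72.038704 - 31.72) = 80.637408, which rounds to 80.6374.

80.6374


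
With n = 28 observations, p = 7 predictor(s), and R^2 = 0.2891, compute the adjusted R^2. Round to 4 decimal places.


Adjusted R^2 = 1 - (1 - R^2) * (n-1)/(n-p-1).
(1 - R^2) = 0.7109.
(n-1)/(n-p-1) = 27/20.
(1 - R^2) * (n-1) = 0.7109 * 27 = 19.1943.
Divide by (n-p-1): 19.1943 / 20 = 0.9597.
Adj R^2 = 1 - 0.9597 = 0.0403.

0.0403


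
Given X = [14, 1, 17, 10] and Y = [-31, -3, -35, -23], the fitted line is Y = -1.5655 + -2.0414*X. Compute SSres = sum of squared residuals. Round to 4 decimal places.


Predicted values from Y = -1.5655 + -2.0414*X.
Residuals: [-0.8549, 0.6069, 1.2693, -1.0205].
SSres = 3.7517.

3.7517


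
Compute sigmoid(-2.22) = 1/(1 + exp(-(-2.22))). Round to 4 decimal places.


exp(2.2200) = 9.2073.
1 + exp(-z) = 10.2073.
sigmoid = 1/10.2073 = 0.0980.

0.0980


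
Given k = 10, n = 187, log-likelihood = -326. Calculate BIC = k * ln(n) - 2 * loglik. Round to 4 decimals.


k * ln(n) = 10 * ln(187) = 10 * 5.231109 = 52.311090.
-2 * loglik = -2 * (-326) = 652.
BIC = 52.311090 + 652 = 704.311090, which rounds to 704.3111.

704.3111


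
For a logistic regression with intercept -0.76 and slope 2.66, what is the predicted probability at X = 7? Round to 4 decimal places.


z = -0.76 + 2.66 * 7 = 17.8600.
Sigmoid: P = 1 / (1 + exp(-17.8600)) = 1.0000.

1.0000


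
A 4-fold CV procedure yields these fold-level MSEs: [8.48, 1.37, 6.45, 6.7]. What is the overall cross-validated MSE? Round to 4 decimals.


Add all fold MSEs: 23.0000.
Divide by k = 4: 23.0000/4 = 5.7500.

5.7500


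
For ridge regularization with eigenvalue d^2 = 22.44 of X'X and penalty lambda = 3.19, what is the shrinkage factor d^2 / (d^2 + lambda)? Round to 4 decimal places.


Denominator = d^2 + lambda = 22.44 + 3.19 = 25.6300.
Shrinkage = 22.44 / 25.6300 = 0.8755.

0.8755


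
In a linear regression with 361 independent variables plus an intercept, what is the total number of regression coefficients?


Each predictor gets one coefficient, plus one intercept.
Total parameters = 361 + 1 = 362.

362


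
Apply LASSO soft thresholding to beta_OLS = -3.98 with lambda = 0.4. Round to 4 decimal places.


Check: |-3.98| = 3.98 vs lambda = 0.4.
Since |beta| > lambda, coefficient = sign(beta)*(|beta| - lambda) = -3.5800.
Soft-thresholded coefficient = -3.5800.

-3.5800


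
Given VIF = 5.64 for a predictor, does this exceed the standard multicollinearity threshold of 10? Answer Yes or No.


Compare VIF = 5.64 to the threshold of 10.
5.64 < 10, so the answer is No.

No


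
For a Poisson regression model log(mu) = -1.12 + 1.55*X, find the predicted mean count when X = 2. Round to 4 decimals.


Linear predictor: eta = -1.12 + (1.55)(2) = 1.9800.
Expected count: mu = exp(1.9800) = 7.2427.

7.2427


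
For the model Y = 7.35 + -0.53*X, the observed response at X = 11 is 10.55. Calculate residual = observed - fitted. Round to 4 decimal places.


Compute yhat = 7.35 + (-0.53)(11) = 1.5200.
Residual = actual - predicted = 10.55 - 1.5200 = 9.0300.

9.0300


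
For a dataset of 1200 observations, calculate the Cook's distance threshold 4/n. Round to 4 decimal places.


Cook's distance cutoff = 4/n = 4/1200.
= 0.0033.

0.0033


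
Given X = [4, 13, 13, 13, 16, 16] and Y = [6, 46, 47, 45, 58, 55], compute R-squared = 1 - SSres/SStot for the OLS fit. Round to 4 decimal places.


The fitted line is Y = -10.1795 + 4.2410*X.
SSres = 13.1692, SStot = 1766.8333.
R^2 = 1 - SSres/SStot = 0.9925.

0.9925


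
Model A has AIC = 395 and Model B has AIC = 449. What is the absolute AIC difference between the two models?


|AIC_A - AIC_B| = |395 - 449| = 54.
Model A is preferred (lower AIC).

54


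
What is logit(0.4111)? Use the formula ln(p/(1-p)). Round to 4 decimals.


The odds are p/(1-p) = 0.4111 / 0.5889 = 0.6981.
logit(p) = ln(0.6981) = -0.3594.

-0.3594


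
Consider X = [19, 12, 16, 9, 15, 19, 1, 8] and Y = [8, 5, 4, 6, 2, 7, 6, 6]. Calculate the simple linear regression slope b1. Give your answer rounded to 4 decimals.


First compute the means: xbar = 12.3750, ybar = 5.5000.
Then S_xx = sum((xi - xbar)^2) = 267.8750.
S_xy = sum((xi - xbar)(yi - ybar)) = 2.5000.
b1 = S_xy / S_xx = 2.5000 / 267.8750 = 0.0093.

0.0093


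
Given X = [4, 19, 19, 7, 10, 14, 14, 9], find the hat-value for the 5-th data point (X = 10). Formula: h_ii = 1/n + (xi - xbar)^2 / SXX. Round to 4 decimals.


Compute xbar = 12.0000 with n = 8 observations.
SXX = 208.0000.
Leverage = 1/8 + (10 - 12.0000)^2/208.0000 = 0.1442.

0.1442


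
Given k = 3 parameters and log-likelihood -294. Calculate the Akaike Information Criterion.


AIC = 2k - 2*loglik = 2(3) - 2(-294).
= 6 + 588 = 594.

594


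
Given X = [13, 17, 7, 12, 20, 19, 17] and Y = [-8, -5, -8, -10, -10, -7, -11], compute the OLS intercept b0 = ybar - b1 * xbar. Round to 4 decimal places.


First find the slope: b1 = 0.0000.
Means: xbar = 15.0000, ybar = -8.4286.
b0 = ybar - b1 * xbar = -8.4286 - 0.0000 * 15.0000 = -8.4286.

-8.4286


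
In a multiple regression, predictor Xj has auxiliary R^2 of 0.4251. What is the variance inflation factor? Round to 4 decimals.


Denominator: 1 - 0.4251 = 0.5749.
VIF = 1 / 0.5749 = 1.7394.

1.7394


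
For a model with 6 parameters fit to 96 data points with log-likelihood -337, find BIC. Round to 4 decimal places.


k * ln(n) = 6 * ln(96) = 6 * 4.564348 = 27.386088.
-2 * loglik = -2 * (-337) = 674.
BIC = 27.386088 + 674 = 701.386088, which rounds to 701.3861.

701.3861


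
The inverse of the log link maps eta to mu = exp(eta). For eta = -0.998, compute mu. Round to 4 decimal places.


Apply the inverse link:
mu = e^-0.998 = 0.3686.

0.3686


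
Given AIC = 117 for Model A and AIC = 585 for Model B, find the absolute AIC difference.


Compute |117 - 585| = 468.
Model A has the smaller AIC.

468


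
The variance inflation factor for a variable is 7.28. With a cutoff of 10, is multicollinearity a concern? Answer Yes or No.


The threshold is 10.
VIF = 7.28 is < 10.
Multicollinearity indication: No.

No


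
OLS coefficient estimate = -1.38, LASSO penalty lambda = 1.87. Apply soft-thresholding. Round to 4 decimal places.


Absolute value: |-1.38| = 1.38.
Compare to lambda = 1.87.
Since |beta| <= lambda, the coefficient is set to 0.

0.0000


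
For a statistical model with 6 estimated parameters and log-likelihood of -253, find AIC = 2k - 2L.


AIC = 2*6 - 2*(-253).
= 12 + 506 = 518.

518


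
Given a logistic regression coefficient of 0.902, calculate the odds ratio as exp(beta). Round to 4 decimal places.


Odds ratio = exp(beta) = exp(0.902).
= 2.4645.

2.4645


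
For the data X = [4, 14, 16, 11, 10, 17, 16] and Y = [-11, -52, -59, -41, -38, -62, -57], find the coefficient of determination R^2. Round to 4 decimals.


Fit the OLS line: b0 = 2.5324, b1 = -3.8378.
SSres = 14.3546.
SStot = 1895.4286.
R^2 = 1 - 14.3546/1895.4286 = 0.9924.

0.9924


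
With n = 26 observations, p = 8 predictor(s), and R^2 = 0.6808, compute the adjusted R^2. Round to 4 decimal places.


Plug in: Adj R^2 = 1 - (1 - 0.6808) * 25/17.
= 1 - 0.3192 * 25/17
= 1 - 7.9800 / 17
= 1 - 0.4694 = 0.5306.

0.5306


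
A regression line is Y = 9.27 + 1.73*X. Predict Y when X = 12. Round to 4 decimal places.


Substitute X = 12 into the equation:
Y = 9.27 + 1.73 * 12 = 9.27 + 20.7600 = 30.0300.

30.0300


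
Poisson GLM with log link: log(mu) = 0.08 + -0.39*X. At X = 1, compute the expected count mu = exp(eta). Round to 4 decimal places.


eta = 0.08 + -0.39 * 1 = -0.3100.
mu = exp(-0.3100) = 0.7334.

0.7334


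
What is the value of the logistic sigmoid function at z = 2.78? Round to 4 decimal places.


exp(-2.7800) = 0.0620.
1 + exp(-z) = 1.0620.
sigmoid = 1/1.0620 = 0.9416.

0.9416


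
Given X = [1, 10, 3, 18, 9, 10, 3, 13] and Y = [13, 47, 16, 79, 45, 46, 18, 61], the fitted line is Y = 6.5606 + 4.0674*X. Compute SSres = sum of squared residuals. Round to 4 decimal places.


For each point, residual = actual - predicted.
Residuals: [2.3720, -0.2346, -2.7628, -0.7738, 1.8328, -1.2346, -0.7628, 1.5632].
Sum of squared residuals = 21.8221.

21.8221


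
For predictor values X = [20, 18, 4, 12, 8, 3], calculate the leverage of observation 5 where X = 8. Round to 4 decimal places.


Mean of X: xbar = 10.8333.
SXX = 252.8333.
For X = 8: h = 1/6 + (8 - 10.8333)^2/252.8333 = 0.1984.

0.1984


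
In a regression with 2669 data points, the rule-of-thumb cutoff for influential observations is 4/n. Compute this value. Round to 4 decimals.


The threshold is 4/n.
4/2669 = 0.0015.

0.0015


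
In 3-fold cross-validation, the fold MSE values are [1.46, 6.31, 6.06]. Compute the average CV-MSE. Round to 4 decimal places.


Add all fold MSEs: 13.8300.
Divide by k = 3: 13.8300/3 = 4.6100.

4.6100


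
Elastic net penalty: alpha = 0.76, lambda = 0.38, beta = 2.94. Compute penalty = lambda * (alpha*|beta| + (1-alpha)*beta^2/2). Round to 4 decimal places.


alpha * |beta| = 0.76 * 2.94 = 2.2344.
(1-alpha) * beta^2/2 = 0.24 * 8.6436/2 = 1.0372.
Total = 0.38 * (2.2344 + 1.0372) = 1.2432.

1.2432


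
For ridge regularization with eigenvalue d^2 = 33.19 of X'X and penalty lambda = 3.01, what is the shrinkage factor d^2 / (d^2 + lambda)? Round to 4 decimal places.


Compute the denominator: 33.19 + 3.01 = 36.2000.
Shrinkage factor = 33.19 / 36.2000 = 0.9169.

0.9169


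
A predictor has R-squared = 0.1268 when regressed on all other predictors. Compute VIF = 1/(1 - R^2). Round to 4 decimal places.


Using VIF = 1/(1 - R^2_j):
1 - 0.1268 = 0.8732.
VIF = 1.1452.

1.1452


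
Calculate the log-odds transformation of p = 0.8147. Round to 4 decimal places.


1 - p = 0.1853.
p/(1-p) = 4.3967.
logit = ln(4.3967) = 1.4808.

1.4808


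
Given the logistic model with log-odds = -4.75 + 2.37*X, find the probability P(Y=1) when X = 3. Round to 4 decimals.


Linear predictor: z = -4.75 + 2.37 * 3 = 2.3600.
P = 1/(1 + exp(-2.3600)) = 1/(1 + 0.0944) = 0.9137.

0.9137


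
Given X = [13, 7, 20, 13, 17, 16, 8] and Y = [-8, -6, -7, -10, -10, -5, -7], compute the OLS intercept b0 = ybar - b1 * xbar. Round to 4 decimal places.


First find the slope: b1 = -0.0769.
Means: xbar = 13.4286, ybar = -7.5714.
b0 = ybar - b1 * xbar = -7.5714 - -0.0769 * 13.4286 = -6.5385.

-6.5385


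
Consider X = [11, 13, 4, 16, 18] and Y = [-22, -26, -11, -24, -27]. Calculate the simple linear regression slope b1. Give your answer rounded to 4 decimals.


Calculate xbar = 12.4000, ybar = -22.0000.
S_xx = 117.2000, S_xy = -130.0000.
Using b1 = S_xy / S_xx = -130.0000 / 117.2000, we get b1 = -1.1092.

-1.1092


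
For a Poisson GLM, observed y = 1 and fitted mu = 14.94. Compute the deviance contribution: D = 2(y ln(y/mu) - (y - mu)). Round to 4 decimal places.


Compute y*ln(y/mu) = 1*ln(1/14.94) = 1*-2.704042 = -2.704042.
y - mu = -13.94.
D = 2*(-2.704042 - (-13.94)) = 22.471916, which rounds to 22.4719.

22.4719


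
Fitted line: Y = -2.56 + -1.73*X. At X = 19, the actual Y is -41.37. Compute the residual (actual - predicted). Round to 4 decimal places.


Compute yhat = -2.56 + (-1.73)(19) = -35.4300.
Residual = actual - predicted = -41.37 - -35.4300 = -5.9400.

-5.9400


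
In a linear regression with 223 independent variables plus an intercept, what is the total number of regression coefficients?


Each predictor gets one coefficient, plus one intercept.
Total parameters = 223 + 1 = 224.

224


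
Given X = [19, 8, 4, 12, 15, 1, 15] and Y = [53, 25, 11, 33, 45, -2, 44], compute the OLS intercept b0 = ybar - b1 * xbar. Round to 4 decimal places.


Compute b1 = 3.0372 from the OLS formula.
With xbar = 10.5714 and ybar = 29.8571, the intercept is:
b0 = 29.8571 - 3.0372 * 10.5714 = -2.2500.

-2.2500


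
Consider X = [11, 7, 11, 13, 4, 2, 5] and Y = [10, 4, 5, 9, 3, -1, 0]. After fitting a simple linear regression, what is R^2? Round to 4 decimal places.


After computing the OLS fit (b0=-2.4931, b1=0.8953):
SSres = 20.2920, SStot = 103.4286.
R^2 = 1 - 20.2920/103.4286 = 0.8038.

0.8038


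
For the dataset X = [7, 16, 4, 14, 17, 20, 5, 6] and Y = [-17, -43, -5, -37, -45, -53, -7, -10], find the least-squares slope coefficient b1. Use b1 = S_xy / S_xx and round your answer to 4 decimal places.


The sample means are xbar = 11.1250 and ybar = -27.1250.
Compute S_xx = 276.8750 and S_xy = -850.8750.
Slope b1 = S_xy / S_xx = -850.8750 / 276.8750 = -3.0731.

-3.0731


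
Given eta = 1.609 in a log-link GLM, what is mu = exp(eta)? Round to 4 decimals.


mu = exp(eta) = exp(1.609).
= 4.9978.

4.9978


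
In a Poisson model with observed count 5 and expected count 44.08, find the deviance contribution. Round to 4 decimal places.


First: ln(5/44.08) = -2.176568.
Then: 5 * -2.176568 = -10.882840.
y - mu = 5 - 44.08 = -39.08.
D = 2(-10.882840 - -39.08) = 56.394320, which rounds to 56.3943.

56.3943


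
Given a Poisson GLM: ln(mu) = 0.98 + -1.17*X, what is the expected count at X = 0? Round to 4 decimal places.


eta = 0.98 + -1.17 * 0 = 0.9800.
mu = exp(0.9800) = 2.6645.

2.6645


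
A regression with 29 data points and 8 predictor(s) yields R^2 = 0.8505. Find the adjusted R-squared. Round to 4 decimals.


Adjusted R^2 = 1 - (1 - R^2) * (n-1)/(n-p-1).
(1 - R^2) = 0.1495.
(n-1)/(n-p-1) = 28/20.
(1 - R^2) * (n-1) = 0.1495 * 28 = 4.1860.
Divide by (n-p-1): 4.1860 / 20 = 0.2093.
Adj R^2 = 1 - 0.2093 = 0.7907.

0.7907


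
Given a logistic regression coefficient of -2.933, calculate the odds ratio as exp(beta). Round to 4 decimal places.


Odds ratio = exp(beta) = exp(-2.933).
= 0.0532.

0.0532


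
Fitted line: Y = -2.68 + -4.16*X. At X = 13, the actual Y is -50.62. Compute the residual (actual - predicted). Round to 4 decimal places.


Fitted value at X = 13 is yhat = -2.68 + -4.16*13 = -56.7600.
Residual = -50.62 - -56.7600 = 6.1400.

6.1400


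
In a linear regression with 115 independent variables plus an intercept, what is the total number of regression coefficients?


Including the intercept, the model has 115 predictor coefficients + 1 intercept.
Total = 116.

116


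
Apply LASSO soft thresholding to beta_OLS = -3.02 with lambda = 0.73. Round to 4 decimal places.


Check: |-3.02| = 3.02 vs lambda = 0.73.
Since |beta| > lambda, coefficient = sign(beta)*(|beta| - lambda) = -2.2900.
Soft-thresholded coefficient = -2.2900.

-2.2900


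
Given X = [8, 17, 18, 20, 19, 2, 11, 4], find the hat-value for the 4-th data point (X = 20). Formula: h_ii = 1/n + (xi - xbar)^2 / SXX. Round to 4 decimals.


Compute xbar = 12.3750 with n = 8 observations.
SXX = 353.8750.
Leverage = 1/8 + (20 - 12.3750)^2/353.8750 = 0.2893.

0.2893


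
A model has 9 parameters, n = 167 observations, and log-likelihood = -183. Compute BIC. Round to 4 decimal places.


ln(167) = 5.117994.
k * ln(n) = 9 * 5.117994 = 46.061946.
-2L = 366.
BIC = 46.061946 + 366 = 412.061946, which rounds to 412.0619.

412.0619


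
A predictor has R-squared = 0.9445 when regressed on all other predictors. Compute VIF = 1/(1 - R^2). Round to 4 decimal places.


Using VIF = 1/(1 - R^2_j):
1 - 0.9445 = 0.0555.
VIF = 18.0180.

18.0180


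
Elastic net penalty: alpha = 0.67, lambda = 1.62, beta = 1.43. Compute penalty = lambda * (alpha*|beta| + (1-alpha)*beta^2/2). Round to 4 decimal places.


L1 component = 0.67 * |1.43| = 0.9581.
L2 component = 0.33 * 1.43^2 / 2 = 0.3374.
Penalty = 1.62 * (0.9581 + 0.3374) = 1.62 * 1.2955 = 2.0987.

2.0987


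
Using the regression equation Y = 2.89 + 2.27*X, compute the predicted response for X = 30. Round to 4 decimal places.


Predicted value:
Y = 2.89 + (2.27)(30) = 2.89 + 68.1000 = 70.9900.

70.9900


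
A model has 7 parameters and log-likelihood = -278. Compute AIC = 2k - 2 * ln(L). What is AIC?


AIC = 2*7 - 2*(-278).
= 14 + 556 = 570.

570


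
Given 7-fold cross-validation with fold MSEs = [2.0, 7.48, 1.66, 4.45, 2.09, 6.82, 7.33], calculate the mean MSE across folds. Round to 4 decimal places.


Sum of fold MSEs = 31.8300.
Average = 31.8300 / 7 = 4.5471.

4.5471


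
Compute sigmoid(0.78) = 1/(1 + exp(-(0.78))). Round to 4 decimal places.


Compute exp(-0.7800) = 0.4584.
Sigmoid = 1 / (1 + 0.4584) = 1 / 1.4584 = 0.6857.

0.6857


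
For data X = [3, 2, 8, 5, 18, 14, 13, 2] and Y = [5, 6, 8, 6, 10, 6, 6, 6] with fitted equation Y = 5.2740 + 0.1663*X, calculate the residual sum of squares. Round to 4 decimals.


Compute predicted values, then residuals = yi - yhat_i.
Residuals: [-0.7729, 0.3934, 1.3956, -0.1055, 1.7326, -1.6022, -1.4359, 0.3934].
SSres = sum(residual^2) = 10.4965.

10.4965


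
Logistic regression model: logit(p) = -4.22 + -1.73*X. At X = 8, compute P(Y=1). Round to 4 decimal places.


z = -4.22 + -1.73 * 8 = -18.0600.
Sigmoid: P = 1 / (1 + exp(18.0600)) = 0.0000.

0.0000


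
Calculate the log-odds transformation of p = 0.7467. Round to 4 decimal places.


Compute the odds: 0.7467/0.2533 = 2.9479.
Take the natural log: ln(2.9479) = 1.0811.

1.0811


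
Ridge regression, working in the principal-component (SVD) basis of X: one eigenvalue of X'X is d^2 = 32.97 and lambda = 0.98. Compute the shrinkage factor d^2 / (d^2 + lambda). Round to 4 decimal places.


Compute the denominator: 32.97 + 0.98 = 33.9500.
Shrinkage factor = 32.97 / 33.9500 = 0.9711.

0.9711


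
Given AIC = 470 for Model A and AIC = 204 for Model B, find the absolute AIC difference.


Compute |470 - 204| = 266.
Model B has the smaller AIC.

266


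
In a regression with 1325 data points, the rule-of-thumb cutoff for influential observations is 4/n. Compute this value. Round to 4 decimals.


Cook's distance cutoff = 4/n = 4/1325.
= 0.0030.

0.0030


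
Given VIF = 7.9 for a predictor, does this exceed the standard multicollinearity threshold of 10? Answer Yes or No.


Compare VIF = 7.9 to the threshold of 10.
7.9 < 10, so the answer is No.

No


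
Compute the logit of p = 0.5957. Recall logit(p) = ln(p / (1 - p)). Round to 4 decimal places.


The odds are p/(1-p) = 0.5957 / 0.4043 = 1.4734.
logit(p) = ln(1.4734) = 0.3876.

0.3876


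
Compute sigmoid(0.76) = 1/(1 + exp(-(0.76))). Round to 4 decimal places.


Compute exp(-0.7600) = 0.4677.
Sigmoid = 1 / (1 + 0.4677) = 1 / 1.4677 = 0.6814.

0.6814


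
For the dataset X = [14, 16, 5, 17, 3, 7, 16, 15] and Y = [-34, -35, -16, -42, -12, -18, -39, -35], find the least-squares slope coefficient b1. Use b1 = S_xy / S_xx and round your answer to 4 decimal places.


The sample means are xbar = 11.6250 and ybar = -28.8750.
Compute S_xx = 223.8750 and S_xy = -455.6250.
Slope b1 = S_xy / S_xx = -455.6250 / 223.8750 = -2.0352.

-2.0352


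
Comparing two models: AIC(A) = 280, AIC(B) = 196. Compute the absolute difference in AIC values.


|AIC_A - AIC_B| = |280 - 196| = 84.
Model B is preferred (lower AIC).

84


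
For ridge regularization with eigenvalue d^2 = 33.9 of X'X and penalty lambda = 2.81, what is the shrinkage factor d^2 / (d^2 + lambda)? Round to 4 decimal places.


Compute the denominator: 33.9 + 2.81 = 36.7100.
Shrinkage factor = 33.9 / 36.7100 = 0.9235.

0.9235


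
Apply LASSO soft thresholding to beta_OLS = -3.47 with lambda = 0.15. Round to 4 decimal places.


Check: |-3.47| = 3.47 vs lambda = 0.15.
Since |beta| > lambda, coefficient = sign(beta)*(|beta| - lambda) = -3.3200.
Soft-thresholded coefficient = -3.3200.

-3.3200


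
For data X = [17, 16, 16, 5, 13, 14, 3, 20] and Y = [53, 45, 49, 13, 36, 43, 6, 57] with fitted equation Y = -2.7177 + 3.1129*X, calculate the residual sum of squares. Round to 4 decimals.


For each point, residual = actual - predicted.
Residuals: [2.7984, -2.0887, 1.9113, 0.1532, -1.7500, 2.1371, -0.6210, -2.5403].
Sum of squared residuals = 30.3387.

30.3387


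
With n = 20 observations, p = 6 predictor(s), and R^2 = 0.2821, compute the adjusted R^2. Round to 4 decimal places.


Using the formula:
(1 - 0.2821) = 0.7179.
Multiply by 19/13: 0.7179 * 19 = 13.6401, then 13.6401 / 13 = 1.0492.
Adj R^2 = 1 - 1.0492 = -0.0492.

-0.0492


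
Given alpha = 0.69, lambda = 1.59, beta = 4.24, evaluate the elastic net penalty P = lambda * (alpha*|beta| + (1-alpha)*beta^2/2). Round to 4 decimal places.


Compute:
L1 = 0.69 * 4.24 = 2.9256.
L2 = 0.31 * 4.24^2 / 2 = 2.7865.
Penalty = 1.59 * (2.9256 + 2.7865) = 9.0823.

9.0823


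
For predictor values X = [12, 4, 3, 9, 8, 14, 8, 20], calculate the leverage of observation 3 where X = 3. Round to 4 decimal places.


n = 8, xbar = 9.7500.
SXX = sum((xi - xbar)^2) = 213.5000.
h = 1/8 + (3 - 9.7500)^2 / 213.5000 = 0.3384.

0.3384


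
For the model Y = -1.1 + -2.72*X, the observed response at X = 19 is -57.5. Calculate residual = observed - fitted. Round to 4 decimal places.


Fitted value at X = 19 is yhat = -1.1 + -2.72*19 = -52.7800.
Residual = -57.5 - -52.7800 = -4.7200.

-4.7200


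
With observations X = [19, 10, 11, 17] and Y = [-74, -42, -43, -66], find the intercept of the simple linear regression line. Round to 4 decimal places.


First find the slope: b1 = -3.6553.
Means: xbar = 14.2500, ybar = -56.2500.
b0 = ybar - b1 * xbar = -56.2500 - -3.6553 * 14.2500 = -4.1617.

-4.1617


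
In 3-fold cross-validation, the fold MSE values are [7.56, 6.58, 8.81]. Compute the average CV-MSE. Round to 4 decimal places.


Total MSE across folds = 22.9500.
CV-MSE = 22.9500/3 = 7.6500.

7.6500


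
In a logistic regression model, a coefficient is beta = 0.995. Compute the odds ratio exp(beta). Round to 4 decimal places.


exp(0.995) = 2.7047.
So the odds ratio is 2.7047.

2.7047


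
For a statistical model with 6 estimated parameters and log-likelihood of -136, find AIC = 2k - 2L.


Compute:
2k = 2*6 = 12.
-2*loglik = -2*(-136) = 272.
AIC = 12 + 272 = 284.

284
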